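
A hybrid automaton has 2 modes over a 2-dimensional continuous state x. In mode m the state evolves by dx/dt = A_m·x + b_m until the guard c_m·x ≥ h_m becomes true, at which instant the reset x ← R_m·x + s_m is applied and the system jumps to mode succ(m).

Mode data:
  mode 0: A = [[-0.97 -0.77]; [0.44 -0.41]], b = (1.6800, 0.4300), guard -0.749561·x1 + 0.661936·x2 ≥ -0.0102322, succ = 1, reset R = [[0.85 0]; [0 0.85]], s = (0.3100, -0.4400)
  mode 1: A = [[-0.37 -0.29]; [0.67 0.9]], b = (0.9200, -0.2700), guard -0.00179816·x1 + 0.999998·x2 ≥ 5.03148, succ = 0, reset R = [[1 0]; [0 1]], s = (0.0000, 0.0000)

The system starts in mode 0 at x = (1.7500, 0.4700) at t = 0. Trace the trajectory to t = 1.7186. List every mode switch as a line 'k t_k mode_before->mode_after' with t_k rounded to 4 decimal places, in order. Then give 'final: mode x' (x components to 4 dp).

1 1.2237 0->1
final: 1 1.3656 1.4422

Mode 0: guard c·x = -0.0102 hit at Δt = 1.2237 (t = 1.2237), x⁻ = (1.1693, 1.3087) → reset → x⁺ = (1.3039, 0.6724), jump to mode 1
Mode 1: flow for 0.4949 to horizon, guard not reached → x = (1.3656, 1.4422)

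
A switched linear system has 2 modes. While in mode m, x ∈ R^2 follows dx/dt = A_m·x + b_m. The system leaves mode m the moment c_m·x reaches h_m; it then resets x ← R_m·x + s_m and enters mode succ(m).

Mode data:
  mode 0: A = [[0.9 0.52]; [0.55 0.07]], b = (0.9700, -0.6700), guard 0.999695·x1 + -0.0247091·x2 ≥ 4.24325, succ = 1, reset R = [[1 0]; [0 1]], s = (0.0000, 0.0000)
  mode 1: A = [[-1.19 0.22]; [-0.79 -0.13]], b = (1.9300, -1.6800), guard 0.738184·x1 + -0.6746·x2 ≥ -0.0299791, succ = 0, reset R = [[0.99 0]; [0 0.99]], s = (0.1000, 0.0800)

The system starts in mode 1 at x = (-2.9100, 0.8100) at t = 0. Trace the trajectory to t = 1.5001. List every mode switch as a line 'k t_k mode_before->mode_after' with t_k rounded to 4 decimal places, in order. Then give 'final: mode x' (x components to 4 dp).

Mode 1: guard c·x = -0.0300 hit at Δt = 0.8552 (t = 0.8552), x⁻ = (0.0483, 0.0973) → reset → x⁺ = (0.1478, 0.1763), jump to mode 0
Mode 0: flow for 0.6449 to horizon, guard not reached → x = (1.1349, -0.0411)

1 0.8552 1->0
final: 0 1.1349 -0.0411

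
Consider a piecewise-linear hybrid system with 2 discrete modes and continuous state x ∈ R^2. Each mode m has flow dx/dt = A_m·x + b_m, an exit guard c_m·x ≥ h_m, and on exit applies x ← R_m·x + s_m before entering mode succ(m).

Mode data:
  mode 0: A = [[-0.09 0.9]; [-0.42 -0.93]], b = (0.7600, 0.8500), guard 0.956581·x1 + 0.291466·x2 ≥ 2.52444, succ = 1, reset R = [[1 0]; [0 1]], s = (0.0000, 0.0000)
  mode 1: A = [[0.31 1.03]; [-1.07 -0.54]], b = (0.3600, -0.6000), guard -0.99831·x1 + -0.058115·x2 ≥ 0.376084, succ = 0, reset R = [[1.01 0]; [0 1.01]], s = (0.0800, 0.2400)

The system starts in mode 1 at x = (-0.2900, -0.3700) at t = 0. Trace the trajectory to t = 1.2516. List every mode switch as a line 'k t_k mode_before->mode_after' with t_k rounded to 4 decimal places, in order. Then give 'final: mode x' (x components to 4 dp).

1 0.4705 1->0
final: 0 0.4255 0.3748

Mode 1: guard c·x = 0.3761 hit at Δt = 0.4705 (t = 0.4705), x⁻ = (-0.3538, -0.3933) → reset → x⁺ = (-0.2774, -0.1573), jump to mode 0
Mode 0: flow for 0.7811 to horizon, guard not reached → x = (0.4255, 0.3748)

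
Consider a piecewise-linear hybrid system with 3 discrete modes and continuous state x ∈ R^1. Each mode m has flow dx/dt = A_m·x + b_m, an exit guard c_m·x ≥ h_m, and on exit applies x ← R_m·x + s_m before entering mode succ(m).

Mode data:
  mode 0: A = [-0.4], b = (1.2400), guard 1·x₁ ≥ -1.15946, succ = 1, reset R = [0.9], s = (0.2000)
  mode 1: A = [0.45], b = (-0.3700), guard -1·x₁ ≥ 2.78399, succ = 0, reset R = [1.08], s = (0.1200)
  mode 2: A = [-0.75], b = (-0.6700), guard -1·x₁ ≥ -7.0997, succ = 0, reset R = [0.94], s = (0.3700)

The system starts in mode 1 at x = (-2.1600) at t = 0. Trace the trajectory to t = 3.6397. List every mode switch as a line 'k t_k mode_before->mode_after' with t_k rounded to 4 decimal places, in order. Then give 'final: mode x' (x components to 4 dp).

1 0.4222 1->0
2 1.2732 0->1
3 2.9896 1->0
final: 0 -1.5159

Mode 1: guard c·x = 2.7840 hit at Δt = 0.4222 (t = 0.4222), x⁻ = (-2.7840) → reset → x⁺ = (-2.8867), jump to mode 0
Mode 0: guard c·x = -1.1595 hit at Δt = 0.8510 (t = 1.2732), x⁻ = (-1.1595) → reset → x⁺ = (-0.8435), jump to mode 1
Mode 1: guard c·x = 2.7840 hit at Δt = 1.7164 (t = 2.9896), x⁻ = (-2.7840) → reset → x⁺ = (-2.8867), jump to mode 0
Mode 0: flow for 0.6501 to horizon, guard not reached → x = (-1.5159)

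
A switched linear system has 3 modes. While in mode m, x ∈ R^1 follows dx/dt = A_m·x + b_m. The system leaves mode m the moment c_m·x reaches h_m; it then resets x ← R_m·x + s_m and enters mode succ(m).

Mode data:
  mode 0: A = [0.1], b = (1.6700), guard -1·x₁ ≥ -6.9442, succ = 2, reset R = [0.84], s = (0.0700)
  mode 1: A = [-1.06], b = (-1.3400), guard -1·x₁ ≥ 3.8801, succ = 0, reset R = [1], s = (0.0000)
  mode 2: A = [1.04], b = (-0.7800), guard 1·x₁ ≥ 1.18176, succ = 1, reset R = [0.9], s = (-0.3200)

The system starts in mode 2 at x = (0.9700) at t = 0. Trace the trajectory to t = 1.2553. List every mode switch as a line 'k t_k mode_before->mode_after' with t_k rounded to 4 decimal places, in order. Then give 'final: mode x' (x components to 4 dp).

Mode 2: guard c·x = 1.1818 hit at Δt = 0.6483 (t = 0.6483), x⁻ = (1.1818) → reset → x⁺ = (0.7436), jump to mode 1
Mode 1: flow for 0.6070 to horizon, guard not reached → x = (-0.2091)

1 0.6483 2->1
final: 1 -0.2091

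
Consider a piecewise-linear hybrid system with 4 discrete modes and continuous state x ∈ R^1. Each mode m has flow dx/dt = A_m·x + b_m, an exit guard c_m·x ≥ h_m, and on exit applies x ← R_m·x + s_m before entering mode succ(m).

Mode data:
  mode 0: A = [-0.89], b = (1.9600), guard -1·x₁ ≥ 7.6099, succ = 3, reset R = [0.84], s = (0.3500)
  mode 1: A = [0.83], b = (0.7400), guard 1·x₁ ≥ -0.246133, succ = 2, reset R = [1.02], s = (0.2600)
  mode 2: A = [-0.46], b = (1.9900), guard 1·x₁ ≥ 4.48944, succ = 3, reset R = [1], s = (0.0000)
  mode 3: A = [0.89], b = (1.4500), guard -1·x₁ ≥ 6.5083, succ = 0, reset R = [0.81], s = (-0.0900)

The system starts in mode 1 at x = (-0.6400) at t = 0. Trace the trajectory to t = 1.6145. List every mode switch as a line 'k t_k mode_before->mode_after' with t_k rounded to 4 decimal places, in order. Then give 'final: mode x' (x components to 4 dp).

Mode 1: guard c·x = -0.2461 hit at Δt = 1.1352 (t = 1.1352), x⁻ = (-0.2461) → reset → x⁺ = (0.0089), jump to mode 2
Mode 2: flow for 0.4793 to horizon, guard not reached → x = (0.8632)

1 1.1352 1->2
final: 2 0.8632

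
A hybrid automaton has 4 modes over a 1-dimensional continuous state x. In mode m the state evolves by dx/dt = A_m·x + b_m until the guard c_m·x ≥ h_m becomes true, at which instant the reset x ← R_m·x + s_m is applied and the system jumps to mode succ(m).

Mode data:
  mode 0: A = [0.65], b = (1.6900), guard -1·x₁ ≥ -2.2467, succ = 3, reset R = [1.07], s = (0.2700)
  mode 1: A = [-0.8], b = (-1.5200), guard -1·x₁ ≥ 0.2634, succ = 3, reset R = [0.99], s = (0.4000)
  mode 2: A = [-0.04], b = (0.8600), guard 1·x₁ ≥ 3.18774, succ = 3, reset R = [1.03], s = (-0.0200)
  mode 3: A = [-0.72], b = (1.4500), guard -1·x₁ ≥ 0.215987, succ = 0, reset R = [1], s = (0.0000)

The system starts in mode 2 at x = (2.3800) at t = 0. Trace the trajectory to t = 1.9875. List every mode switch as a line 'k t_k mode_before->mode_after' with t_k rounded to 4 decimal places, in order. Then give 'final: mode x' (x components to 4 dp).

Mode 2: guard c·x = 3.1877 hit at Δt = 1.0791 (t = 1.0791), x⁻ = (3.1877) → reset → x⁺ = (3.2634), jump to mode 3
Mode 3: flow for 0.9084 to horizon, guard not reached → x = (2.6635)

1 1.0791 2->3
final: 3 2.6635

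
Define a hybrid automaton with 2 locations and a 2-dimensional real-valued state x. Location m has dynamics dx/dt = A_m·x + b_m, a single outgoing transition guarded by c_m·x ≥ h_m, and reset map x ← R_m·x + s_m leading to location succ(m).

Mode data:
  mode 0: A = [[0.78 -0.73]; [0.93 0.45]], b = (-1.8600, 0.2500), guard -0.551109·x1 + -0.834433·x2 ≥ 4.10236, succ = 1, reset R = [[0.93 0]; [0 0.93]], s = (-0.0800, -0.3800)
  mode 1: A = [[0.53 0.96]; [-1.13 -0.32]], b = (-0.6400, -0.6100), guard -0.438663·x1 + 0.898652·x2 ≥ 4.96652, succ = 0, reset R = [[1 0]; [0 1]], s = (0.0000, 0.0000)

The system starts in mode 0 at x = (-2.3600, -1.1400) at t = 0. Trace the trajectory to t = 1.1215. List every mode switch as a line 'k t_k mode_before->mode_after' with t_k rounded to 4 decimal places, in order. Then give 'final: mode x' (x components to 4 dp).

1 0.4249 0->1
final: 1 -6.3814 0.9952

Mode 0: guard c·x = 4.1024 hit at Δt = 0.4249 (t = 0.4249), x⁻ = (-3.5833, -2.5498) → reset → x⁺ = (-3.4124, -2.7513), jump to mode 1
Mode 1: flow for 0.6966 to horizon, guard not reached → x = (-6.3814, 0.9952)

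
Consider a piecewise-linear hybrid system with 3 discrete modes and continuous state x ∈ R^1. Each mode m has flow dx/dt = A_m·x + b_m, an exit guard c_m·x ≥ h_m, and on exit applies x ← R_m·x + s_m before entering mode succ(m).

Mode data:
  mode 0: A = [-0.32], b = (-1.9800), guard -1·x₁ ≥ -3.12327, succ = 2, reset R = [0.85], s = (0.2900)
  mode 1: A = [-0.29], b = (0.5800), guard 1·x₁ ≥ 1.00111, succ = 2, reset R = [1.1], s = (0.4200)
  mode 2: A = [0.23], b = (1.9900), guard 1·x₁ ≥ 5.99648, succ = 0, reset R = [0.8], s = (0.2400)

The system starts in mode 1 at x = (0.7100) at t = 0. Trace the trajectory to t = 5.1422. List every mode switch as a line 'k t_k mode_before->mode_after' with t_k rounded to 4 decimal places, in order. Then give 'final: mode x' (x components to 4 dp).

Mode 1: guard c·x = 1.0011 hit at Δt = 0.8819 (t = 0.8819), x⁻ = (1.0011) → reset → x⁺ = (1.5212), jump to mode 2
Mode 2: guard c·x = 5.9965 hit at Δt = 1.5851 (t = 2.4670), x⁻ = (5.9965) → reset → x⁺ = (5.0372), jump to mode 0
Mode 0: guard c·x = -3.1233 hit at Δt = 0.5842 (t = 3.0512), x⁻ = (3.1233) → reset → x⁺ = (2.9448), jump to mode 2
Mode 2: guard c·x = 5.9965 hit at Δt = 1.0157 (t = 4.0669), x⁻ = (5.9965) → reset → x⁺ = (5.0372), jump to mode 0
Mode 0: guard c·x = -3.1233 hit at Δt = 0.5842 (t = 4.6511), x⁻ = (3.1233) → reset → x⁺ = (2.9448), jump to mode 2
Mode 2: flow for 0.4911 to horizon, guard not reached → x = (4.3316)

1 0.8819 1->2
2 2.4670 2->0
3 3.0512 0->2
4 4.0669 2->0
5 4.6511 0->2
final: 2 4.3316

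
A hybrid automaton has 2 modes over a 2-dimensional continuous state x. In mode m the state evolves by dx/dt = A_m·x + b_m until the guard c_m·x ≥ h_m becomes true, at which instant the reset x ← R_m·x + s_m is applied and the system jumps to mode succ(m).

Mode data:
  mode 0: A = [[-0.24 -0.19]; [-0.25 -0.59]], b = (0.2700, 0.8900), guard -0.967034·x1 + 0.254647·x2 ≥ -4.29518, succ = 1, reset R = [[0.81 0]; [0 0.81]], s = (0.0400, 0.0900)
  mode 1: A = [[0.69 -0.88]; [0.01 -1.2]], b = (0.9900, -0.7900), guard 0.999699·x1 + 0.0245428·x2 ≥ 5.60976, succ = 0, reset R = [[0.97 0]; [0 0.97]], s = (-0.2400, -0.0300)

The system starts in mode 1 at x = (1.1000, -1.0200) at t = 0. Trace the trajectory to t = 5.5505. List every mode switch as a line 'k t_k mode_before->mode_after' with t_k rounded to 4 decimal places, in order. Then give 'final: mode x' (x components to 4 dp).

1 1.1728 1->0
2 2.4430 0->1
3 2.9133 1->0
4 4.0867 0->1
5 4.5570 1->0
final: 0 4.4284 -0.4827

Mode 1: guard c·x = 5.6098 hit at Δt = 1.1728 (t = 1.1728), x⁻ = (5.6292, -0.7242) → reset → x⁺ = (5.2204, -0.7325), jump to mode 0
Mode 0: guard c·x = -4.2952 hit at Δt = 1.2702 (t = 2.4430), x⁻ = (4.2849, -0.5952) → reset → x⁺ = (3.5108, -0.3921), jump to mode 1
Mode 1: guard c·x = 5.6098 hit at Δt = 0.4703 (t = 2.9133), x⁻ = (5.6235, -0.4903) → reset → x⁺ = (5.2148, -0.5056), jump to mode 0
Mode 0: guard c·x = -4.2952 hit at Δt = 1.1735 (t = 4.0867), x⁻ = (4.3119, -0.4925) → reset → x⁺ = (3.5327, -0.3089), jump to mode 1
Mode 1: guard c·x = 5.6098 hit at Δt = 0.4703 (t = 4.5570), x⁻ = (5.6223, -0.4430) → reset → x⁺ = (5.2137, -0.4597), jump to mode 0
Mode 0: flow for 0.9935 to horizon, guard not reached → x = (4.4284, -0.4827)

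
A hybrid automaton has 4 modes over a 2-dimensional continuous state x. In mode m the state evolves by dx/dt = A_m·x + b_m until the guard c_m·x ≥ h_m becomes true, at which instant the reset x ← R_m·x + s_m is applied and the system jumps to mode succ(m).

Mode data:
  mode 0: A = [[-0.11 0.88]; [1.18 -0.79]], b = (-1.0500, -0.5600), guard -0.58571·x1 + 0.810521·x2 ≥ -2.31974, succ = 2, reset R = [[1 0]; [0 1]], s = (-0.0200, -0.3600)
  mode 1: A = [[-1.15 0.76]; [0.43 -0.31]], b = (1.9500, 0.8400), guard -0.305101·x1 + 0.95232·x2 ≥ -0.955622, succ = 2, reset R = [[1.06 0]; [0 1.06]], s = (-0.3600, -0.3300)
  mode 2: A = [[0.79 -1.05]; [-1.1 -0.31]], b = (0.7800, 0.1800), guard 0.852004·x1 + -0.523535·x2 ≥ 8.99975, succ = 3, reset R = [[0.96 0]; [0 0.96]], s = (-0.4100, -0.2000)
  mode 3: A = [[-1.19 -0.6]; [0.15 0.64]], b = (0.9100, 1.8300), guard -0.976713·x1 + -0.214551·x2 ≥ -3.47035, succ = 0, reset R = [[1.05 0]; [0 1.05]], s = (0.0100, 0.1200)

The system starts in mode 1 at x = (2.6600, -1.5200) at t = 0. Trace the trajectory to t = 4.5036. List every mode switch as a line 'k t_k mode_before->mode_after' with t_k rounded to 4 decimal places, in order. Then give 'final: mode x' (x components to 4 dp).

Mode 1: guard c·x = -0.9556 hit at Δt = 0.5471 (t = 0.5471), x⁻ = (1.9438, -0.3807) → reset → x⁺ = (1.7004, -0.7336), jump to mode 2
Mode 2: guard c·x = 8.9998 hit at Δt = 0.9928 (t = 1.5399), x⁻ = (7.8741, -4.3759) → reset → x⁺ = (7.1492, -4.4009), jump to mode 3
Mode 3: guard c·x = -3.4703 hit at Δt = 0.8301 (t = 2.3700), x⁻ = (4.5498, -4.5373) → reset → x⁺ = (4.7873, -4.6442), jump to mode 0
Mode 0: guard c·x = -2.3197 hit at Δt = 0.6390 (t = 3.0090), x⁻ = (2.4215, -1.1122) → reset → x⁺ = (2.4015, -1.4722), jump to mode 2
Mode 2: guard c·x = 8.9998 hit at Δt = 0.7413 (t = 3.7503), x⁻ = (7.7924, -4.5090) → reset → x⁺ = (7.0707, -4.5287), jump to mode 3
Mode 3: flow for 0.7533 to horizon, guard not reached → x = (4.7134, -4.7200)

1 0.5471 1->2
2 1.5399 2->3
3 2.3700 3->0
4 3.0090 0->2
5 3.7503 2->3
final: 3 4.7134 -4.7200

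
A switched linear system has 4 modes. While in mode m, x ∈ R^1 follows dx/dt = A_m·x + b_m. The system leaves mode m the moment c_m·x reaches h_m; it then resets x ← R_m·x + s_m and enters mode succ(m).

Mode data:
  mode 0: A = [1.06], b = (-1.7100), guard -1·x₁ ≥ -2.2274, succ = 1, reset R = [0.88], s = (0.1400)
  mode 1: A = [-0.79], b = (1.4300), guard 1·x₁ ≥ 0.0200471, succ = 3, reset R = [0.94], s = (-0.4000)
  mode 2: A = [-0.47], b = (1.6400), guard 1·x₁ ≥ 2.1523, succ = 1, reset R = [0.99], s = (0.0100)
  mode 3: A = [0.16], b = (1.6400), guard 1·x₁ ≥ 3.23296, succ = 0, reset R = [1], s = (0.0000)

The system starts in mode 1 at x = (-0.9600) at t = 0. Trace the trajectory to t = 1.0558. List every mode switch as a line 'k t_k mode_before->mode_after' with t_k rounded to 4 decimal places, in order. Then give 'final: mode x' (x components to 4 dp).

Mode 1: guard c·x = 0.0200 hit at Δt = 0.5527 (t = 0.5527), x⁻ = (0.0200) → reset → x⁺ = (-0.3812), jump to mode 3
Mode 3: flow for 0.5031 to horizon, guard not reached → x = (0.4461)

1 0.5527 1->3
final: 3 0.4461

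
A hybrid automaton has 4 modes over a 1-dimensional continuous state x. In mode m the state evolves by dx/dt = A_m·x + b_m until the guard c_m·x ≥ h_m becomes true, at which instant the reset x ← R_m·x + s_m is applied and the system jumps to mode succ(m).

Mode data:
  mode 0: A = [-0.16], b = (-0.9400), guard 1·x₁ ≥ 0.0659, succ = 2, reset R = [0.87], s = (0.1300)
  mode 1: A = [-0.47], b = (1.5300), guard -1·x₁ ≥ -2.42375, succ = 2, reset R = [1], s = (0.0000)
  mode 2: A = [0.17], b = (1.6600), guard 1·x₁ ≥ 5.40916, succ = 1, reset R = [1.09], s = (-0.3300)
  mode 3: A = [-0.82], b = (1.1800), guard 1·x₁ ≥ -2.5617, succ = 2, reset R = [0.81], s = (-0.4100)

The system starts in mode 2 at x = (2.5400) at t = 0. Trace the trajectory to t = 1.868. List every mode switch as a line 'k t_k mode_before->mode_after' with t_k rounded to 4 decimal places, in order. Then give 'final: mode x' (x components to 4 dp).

Mode 2: guard c·x = 5.4092 hit at Δt = 1.2329 (t = 1.2329), x⁻ = (5.4092) → reset → x⁺ = (5.5660), jump to mode 1
Mode 1: flow for 0.6351 to horizon, guard not reached → x = (4.9697)

1 1.2329 2->1
final: 1 4.9697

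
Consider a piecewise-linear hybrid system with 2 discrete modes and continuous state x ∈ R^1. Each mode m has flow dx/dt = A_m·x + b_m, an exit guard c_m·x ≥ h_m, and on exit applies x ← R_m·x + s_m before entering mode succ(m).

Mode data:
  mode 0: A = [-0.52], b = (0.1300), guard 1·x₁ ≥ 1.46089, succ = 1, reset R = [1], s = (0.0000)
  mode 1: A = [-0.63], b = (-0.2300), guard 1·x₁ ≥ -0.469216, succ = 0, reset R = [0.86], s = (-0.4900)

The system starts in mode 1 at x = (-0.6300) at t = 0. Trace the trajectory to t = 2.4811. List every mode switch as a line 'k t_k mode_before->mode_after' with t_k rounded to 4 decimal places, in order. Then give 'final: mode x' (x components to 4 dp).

1 1.4821 1->0
final: 0 -0.4302

Mode 1: guard c·x = -0.4692 hit at Δt = 1.4821 (t = 1.4821), x⁻ = (-0.4692) → reset → x⁺ = (-0.8935), jump to mode 0
Mode 0: flow for 0.9990 to horizon, guard not reached → x = (-0.4302)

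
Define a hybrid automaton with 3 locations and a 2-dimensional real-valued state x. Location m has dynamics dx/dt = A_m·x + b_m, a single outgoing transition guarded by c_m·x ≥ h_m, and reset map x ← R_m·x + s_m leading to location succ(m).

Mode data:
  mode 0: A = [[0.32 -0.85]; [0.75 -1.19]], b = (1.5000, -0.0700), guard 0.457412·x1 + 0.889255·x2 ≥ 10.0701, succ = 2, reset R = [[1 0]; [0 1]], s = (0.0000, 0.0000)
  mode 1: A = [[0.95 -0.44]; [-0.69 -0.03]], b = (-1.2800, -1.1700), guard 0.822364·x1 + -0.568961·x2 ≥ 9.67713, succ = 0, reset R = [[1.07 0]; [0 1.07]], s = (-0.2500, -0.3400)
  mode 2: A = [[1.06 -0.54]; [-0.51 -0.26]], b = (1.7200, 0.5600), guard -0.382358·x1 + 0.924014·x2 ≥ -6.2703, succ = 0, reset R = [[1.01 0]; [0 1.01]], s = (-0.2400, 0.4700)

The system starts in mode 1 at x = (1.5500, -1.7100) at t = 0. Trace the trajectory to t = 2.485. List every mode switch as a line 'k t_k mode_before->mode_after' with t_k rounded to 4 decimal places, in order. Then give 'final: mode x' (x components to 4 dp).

1 1.5064 1->0
final: 0 13.8092 2.6382

Mode 1: guard c·x = 9.6771 hit at Δt = 1.5064 (t = 1.5064), x⁻ = (7.0382, -6.8356) → reset → x⁺ = (7.2808, -7.6541), jump to mode 0
Mode 0: flow for 0.9786 to horizon, guard not reached → x = (13.8092, 2.6382)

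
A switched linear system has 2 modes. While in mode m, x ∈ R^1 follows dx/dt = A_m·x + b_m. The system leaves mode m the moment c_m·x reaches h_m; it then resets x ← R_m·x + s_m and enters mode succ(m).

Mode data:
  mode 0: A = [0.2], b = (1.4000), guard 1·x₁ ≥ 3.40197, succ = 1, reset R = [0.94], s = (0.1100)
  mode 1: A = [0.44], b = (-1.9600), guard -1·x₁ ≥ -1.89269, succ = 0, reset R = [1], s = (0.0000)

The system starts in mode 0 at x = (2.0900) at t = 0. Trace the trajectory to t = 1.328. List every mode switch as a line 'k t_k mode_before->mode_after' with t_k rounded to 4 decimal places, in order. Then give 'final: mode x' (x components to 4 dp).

1 0.6741 0->1
final: 1 2.9256

Mode 0: guard c·x = 3.4020 hit at Δt = 0.6741 (t = 0.6741), x⁻ = (3.4020) → reset → x⁺ = (3.3079), jump to mode 1
Mode 1: flow for 0.6539 to horizon, guard not reached → x = (2.9256)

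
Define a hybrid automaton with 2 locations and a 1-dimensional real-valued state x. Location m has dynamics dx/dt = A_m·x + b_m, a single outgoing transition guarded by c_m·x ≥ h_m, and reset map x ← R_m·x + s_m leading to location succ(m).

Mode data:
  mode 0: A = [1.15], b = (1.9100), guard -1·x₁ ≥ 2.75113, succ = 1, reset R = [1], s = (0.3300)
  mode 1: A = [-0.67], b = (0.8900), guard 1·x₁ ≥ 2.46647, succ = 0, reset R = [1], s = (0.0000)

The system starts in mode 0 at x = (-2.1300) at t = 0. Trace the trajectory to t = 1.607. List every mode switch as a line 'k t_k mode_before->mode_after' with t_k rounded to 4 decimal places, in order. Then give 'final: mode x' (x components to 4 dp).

1 0.7333 0->1
final: 1 -0.7597

Mode 0: guard c·x = 2.7511 hit at Δt = 0.7333 (t = 0.7333), x⁻ = (-2.7511) → reset → x⁺ = (-2.4211), jump to mode 1
Mode 1: flow for 0.8737 to horizon, guard not reached → x = (-0.7597)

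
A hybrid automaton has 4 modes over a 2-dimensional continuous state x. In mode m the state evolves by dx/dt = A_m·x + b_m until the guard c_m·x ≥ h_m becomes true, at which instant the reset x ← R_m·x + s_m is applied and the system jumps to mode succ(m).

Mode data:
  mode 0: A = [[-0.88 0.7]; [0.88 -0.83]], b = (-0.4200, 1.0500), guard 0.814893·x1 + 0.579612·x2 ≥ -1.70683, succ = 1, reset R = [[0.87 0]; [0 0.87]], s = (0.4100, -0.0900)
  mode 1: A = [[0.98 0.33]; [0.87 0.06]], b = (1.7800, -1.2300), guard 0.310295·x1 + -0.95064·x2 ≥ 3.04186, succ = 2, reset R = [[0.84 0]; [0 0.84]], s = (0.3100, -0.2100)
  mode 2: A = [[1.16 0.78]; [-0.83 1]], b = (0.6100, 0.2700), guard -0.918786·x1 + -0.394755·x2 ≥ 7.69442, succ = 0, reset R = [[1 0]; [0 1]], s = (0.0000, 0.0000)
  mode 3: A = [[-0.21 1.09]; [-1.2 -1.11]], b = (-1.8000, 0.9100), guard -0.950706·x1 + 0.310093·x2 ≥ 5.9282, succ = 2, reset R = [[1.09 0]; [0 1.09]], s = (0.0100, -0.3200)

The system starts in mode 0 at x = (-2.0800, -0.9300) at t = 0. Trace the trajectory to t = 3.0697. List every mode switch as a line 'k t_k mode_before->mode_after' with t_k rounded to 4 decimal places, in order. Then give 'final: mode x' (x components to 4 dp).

1 0.9404 0->1
2 2.3092 1->2
final: 2 -2.6400 -5.2865

Mode 0: guard c·x = -1.7068 hit at Δt = 0.9404 (t = 0.9404), x⁻ = (-1.5592, -0.7526) → reset → x⁺ = (-0.9465, -0.7448), jump to mode 1
Mode 1: guard c·x = 3.0419 hit at Δt = 1.3688 (t = 2.3092), x⁻ = (-0.1886, -3.2614) → reset → x⁺ = (0.1516, -2.9495), jump to mode 2
Mode 2: flow for 0.7605 to horizon, guard not reached → x = (-2.6400, -5.2865)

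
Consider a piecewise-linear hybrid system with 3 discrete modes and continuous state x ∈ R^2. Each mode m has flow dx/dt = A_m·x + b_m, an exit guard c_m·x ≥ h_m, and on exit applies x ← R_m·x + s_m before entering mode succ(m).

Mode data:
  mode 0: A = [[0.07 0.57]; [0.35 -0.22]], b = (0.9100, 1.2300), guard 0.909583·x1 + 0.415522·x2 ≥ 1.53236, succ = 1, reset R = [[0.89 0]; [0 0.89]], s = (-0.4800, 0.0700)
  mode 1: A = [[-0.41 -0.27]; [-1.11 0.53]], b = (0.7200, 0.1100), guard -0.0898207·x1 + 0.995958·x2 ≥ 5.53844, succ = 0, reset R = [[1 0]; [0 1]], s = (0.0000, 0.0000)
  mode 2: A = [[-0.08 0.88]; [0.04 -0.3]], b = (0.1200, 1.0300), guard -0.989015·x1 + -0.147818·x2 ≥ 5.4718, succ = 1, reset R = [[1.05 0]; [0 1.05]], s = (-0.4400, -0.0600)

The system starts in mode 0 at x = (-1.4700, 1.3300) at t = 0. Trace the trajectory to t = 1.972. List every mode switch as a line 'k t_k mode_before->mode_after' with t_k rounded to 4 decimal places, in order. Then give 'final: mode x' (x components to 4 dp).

1 1.1784 0->1
final: 1 0.1384 2.9672

Mode 0: guard c·x = 1.5324 hit at Δt = 1.1784 (t = 1.1784), x⁻ = (0.6990, 2.1578) → reset → x⁺ = (0.1421, 1.9904), jump to mode 1
Mode 1: flow for 0.7936 to horizon, guard not reached → x = (0.1384, 2.9672)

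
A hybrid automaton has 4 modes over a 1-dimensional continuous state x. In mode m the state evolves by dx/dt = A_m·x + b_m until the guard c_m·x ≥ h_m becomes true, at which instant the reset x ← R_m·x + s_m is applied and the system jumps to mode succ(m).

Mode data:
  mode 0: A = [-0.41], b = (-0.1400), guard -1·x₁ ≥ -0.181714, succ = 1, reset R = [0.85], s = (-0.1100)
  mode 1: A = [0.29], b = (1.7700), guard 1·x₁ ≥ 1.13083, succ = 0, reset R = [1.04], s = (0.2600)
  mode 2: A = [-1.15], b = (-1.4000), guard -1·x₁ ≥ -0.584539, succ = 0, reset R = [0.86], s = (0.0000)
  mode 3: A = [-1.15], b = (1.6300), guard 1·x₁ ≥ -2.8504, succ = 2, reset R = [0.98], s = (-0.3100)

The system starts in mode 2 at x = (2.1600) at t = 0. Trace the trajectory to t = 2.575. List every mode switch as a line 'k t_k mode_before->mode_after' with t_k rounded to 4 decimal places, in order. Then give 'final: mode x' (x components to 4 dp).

1 0.5463 2->0
2 1.7132 0->1
3 2.2743 1->0
final: 0 1.2299

Mode 2: guard c·x = -0.5845 hit at Δt = 0.5463 (t = 0.5463), x⁻ = (0.5845) → reset → x⁺ = (0.5027), jump to mode 0
Mode 0: guard c·x = -0.1817 hit at Δt = 1.1669 (t = 1.7132), x⁻ = (0.1817) → reset → x⁺ = (0.0445), jump to mode 1
Mode 1: guard c·x = 1.1308 hit at Δt = 0.5611 (t = 2.2743), x⁻ = (1.1308) → reset → x⁺ = (1.4361), jump to mode 0
Mode 0: flow for 0.3007 to horizon, guard not reached → x = (1.2299)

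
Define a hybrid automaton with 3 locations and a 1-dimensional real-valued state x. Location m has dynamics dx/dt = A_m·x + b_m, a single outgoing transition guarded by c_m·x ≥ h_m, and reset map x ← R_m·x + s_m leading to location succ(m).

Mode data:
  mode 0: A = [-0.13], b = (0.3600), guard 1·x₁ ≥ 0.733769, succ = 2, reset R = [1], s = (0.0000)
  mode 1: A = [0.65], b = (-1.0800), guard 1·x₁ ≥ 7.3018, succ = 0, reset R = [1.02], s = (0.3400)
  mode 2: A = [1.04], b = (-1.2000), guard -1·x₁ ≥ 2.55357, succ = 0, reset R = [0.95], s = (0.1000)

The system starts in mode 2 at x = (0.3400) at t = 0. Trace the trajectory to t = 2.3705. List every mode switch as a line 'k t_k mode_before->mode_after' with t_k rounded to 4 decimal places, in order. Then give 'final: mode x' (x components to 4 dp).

Mode 2: guard c·x = 2.5536 hit at Δt = 1.4580 (t = 1.4580), x⁻ = (-2.5536) → reset → x⁺ = (-2.3259), jump to mode 0
Mode 0: flow for 0.9125 to horizon, guard not reached → x = (-1.7560)

1 1.4580 2->0
final: 0 -1.7560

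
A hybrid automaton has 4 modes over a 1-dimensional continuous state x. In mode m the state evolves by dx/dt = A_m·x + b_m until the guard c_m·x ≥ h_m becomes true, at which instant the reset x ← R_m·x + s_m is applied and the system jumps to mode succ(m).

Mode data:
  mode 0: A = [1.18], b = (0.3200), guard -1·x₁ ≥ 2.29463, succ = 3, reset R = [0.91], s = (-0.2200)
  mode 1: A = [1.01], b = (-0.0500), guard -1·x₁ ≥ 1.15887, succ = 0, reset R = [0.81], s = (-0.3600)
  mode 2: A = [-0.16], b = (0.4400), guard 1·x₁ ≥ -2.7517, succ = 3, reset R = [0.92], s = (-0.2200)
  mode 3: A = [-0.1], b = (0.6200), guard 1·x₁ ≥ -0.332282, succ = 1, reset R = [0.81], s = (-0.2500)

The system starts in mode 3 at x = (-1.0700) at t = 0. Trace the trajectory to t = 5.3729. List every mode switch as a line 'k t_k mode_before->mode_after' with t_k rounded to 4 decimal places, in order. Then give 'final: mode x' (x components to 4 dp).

1 1.0700 3->1
2 1.8163 1->0
3 2.3906 0->3
4 5.0332 3->1
final: 1 -0.7519

Mode 3: guard c·x = -0.3323 hit at Δt = 1.0700 (t = 1.0700), x⁻ = (-0.3323) → reset → x⁺ = (-0.5191), jump to mode 1
Mode 1: guard c·x = 1.1589 hit at Δt = 0.7463 (t = 1.8163), x⁻ = (-1.1589) → reset → x⁺ = (-1.2987), jump to mode 0
Mode 0: guard c·x = 2.2946 hit at Δt = 0.5743 (t = 2.3906), x⁻ = (-2.2946) → reset → x⁺ = (-2.3081), jump to mode 3
Mode 3: guard c·x = -0.3323 hit at Δt = 2.6426 (t = 5.0332), x⁻ = (-0.3323) → reset → x⁺ = (-0.5191), jump to mode 1
Mode 1: flow for 0.3397 to horizon, guard not reached → x = (-0.7519)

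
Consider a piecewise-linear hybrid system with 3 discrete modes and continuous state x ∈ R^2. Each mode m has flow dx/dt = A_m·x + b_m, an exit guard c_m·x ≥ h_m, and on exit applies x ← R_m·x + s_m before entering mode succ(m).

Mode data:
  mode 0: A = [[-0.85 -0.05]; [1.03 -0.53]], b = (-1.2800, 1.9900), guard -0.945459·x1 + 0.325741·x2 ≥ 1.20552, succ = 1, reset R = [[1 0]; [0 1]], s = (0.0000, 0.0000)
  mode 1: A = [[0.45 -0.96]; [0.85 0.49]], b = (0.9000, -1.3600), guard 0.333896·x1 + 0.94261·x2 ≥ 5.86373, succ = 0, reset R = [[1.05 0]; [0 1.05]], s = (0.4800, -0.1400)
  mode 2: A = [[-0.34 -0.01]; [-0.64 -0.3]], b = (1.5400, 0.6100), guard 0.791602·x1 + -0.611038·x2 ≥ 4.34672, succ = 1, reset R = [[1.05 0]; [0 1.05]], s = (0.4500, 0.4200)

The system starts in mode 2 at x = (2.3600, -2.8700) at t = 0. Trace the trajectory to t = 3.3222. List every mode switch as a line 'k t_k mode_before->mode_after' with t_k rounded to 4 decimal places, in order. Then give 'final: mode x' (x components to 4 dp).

Mode 2: guard c·x = 4.3467 hit at Δt = 1.1012 (t = 1.1012), x⁻ = (3.0649, -3.1431) → reset → x⁺ = (3.6681, -2.8802), jump to mode 1
Mode 1: guard c·x = 5.8637 hit at Δt = 1.2846 (t = 2.3858), x⁻ = (10.3005, 2.5720) → reset → x⁺ = (11.2955, 2.5606), jump to mode 0
Mode 0: flow for 0.9364 to horizon, guard not reached → x = (4.0567, 8.2953)

1 1.1012 2->1
2 2.3858 1->0
final: 0 4.0567 8.2953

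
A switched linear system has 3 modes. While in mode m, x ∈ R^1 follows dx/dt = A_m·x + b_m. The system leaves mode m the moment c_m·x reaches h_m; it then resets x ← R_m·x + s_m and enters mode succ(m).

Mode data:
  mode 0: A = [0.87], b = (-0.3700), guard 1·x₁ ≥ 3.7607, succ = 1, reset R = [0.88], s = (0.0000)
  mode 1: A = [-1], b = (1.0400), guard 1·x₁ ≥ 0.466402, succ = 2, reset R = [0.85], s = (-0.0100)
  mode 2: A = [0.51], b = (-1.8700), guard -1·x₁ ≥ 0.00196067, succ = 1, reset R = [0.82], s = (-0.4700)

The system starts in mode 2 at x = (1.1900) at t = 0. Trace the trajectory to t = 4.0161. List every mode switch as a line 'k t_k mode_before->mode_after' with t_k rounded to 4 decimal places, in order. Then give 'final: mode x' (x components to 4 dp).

1 0.7704 2->1
2 1.7394 1->2
3 1.9588 2->1
4 2.9278 1->2
5 3.1472 2->1
final: 1 0.4060

Mode 2: guard c·x = 0.0020 hit at Δt = 0.7704 (t = 0.7704), x⁻ = (-0.0020) → reset → x⁺ = (-0.4716), jump to mode 1
Mode 1: guard c·x = 0.4664 hit at Δt = 0.9690 (t = 1.7394), x⁻ = (0.4664) → reset → x⁺ = (0.3864), jump to mode 2
Mode 2: guard c·x = 0.0020 hit at Δt = 0.2194 (t = 1.9588), x⁻ = (-0.0020) → reset → x⁺ = (-0.4716), jump to mode 1
Mode 1: guard c·x = 0.4664 hit at Δt = 0.9690 (t = 2.9278), x⁻ = (0.4664) → reset → x⁺ = (0.3864), jump to mode 2
Mode 2: guard c·x = 0.0020 hit at Δt = 0.2194 (t = 3.1472), x⁻ = (-0.0020) → reset → x⁺ = (-0.4716), jump to mode 1
Mode 1: flow for 0.8689 to horizon, guard not reached → x = (0.4060)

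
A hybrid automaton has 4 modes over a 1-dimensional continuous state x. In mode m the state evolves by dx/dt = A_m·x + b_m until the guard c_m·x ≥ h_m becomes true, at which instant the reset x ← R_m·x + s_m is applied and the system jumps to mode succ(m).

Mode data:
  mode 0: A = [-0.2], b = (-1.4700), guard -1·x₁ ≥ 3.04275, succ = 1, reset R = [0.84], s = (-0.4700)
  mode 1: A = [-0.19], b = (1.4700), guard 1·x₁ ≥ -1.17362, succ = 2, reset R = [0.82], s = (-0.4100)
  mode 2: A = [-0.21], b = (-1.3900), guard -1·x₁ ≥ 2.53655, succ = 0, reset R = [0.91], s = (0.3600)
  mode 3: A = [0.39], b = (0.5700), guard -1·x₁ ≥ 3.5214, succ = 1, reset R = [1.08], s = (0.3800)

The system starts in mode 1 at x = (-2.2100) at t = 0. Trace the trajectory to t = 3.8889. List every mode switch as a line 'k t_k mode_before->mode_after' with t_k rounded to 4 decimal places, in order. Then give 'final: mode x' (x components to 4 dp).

Mode 1: guard c·x = -1.1736 hit at Δt = 0.5791 (t = 0.5791), x⁻ = (-1.1736) → reset → x⁺ = (-1.3724), jump to mode 2
Mode 2: guard c·x = 2.5366 hit at Δt = 1.1947 (t = 1.7738), x⁻ = (-2.5366) → reset → x⁺ = (-1.9483), jump to mode 0
Mode 0: guard c·x = 3.0427 hit at Δt = 1.1321 (t = 2.9059), x⁻ = (-3.0427) → reset → x⁺ = (-3.0259), jump to mode 1
Mode 1: flow for 0.9830 to horizon, guard not reached → x = (-1.1923)

1 0.5791 1->2
2 1.7738 2->0
3 2.9059 0->1
final: 1 -1.1923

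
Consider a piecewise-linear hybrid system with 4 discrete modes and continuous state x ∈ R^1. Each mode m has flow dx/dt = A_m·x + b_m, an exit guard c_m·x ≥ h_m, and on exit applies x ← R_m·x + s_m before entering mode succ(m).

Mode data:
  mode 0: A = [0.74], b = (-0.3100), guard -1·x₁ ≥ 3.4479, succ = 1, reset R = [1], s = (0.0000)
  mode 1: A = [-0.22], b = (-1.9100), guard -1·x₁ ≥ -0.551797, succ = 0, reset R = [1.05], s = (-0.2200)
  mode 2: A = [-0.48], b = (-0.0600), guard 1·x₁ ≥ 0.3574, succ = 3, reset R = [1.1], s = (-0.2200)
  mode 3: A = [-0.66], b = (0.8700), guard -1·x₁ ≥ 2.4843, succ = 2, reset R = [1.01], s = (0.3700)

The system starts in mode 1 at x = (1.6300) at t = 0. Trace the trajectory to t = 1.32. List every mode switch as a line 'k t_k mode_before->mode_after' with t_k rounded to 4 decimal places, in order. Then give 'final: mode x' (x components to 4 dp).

1 0.5020 1->0
final: 0 0.3099

Mode 1: guard c·x = -0.5518 hit at Δt = 0.5020 (t = 0.5020), x⁻ = (0.5518) → reset → x⁺ = (0.3594), jump to mode 0
Mode 0: flow for 0.8180 to horizon, guard not reached → x = (0.3099)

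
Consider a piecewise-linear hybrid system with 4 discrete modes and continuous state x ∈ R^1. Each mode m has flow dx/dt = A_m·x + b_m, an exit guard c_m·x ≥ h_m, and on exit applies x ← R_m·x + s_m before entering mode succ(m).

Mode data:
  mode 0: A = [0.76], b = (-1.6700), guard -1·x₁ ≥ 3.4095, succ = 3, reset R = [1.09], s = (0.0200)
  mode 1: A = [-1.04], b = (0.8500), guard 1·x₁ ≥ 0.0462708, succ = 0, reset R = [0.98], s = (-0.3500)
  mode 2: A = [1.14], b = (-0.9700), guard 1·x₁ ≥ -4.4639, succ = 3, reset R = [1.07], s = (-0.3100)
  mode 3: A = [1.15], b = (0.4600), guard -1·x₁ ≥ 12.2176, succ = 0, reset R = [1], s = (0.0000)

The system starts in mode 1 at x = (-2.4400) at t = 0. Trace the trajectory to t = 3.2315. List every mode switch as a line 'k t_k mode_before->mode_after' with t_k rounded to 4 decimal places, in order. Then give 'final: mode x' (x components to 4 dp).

Mode 1: guard c·x = 0.0463 hit at Δt = 1.3855 (t = 1.3855), x⁻ = (0.0463) → reset → x⁺ = (-0.3047), jump to mode 0
Mode 0: guard c·x = 3.4095 hit at Δt = 1.0617 (t = 2.4472), x⁻ = (-3.4095) → reset → x⁺ = (-3.6964), jump to mode 3
Mode 3: flow for 0.7843 to horizon, guard not reached → x = (-8.5235)

1 1.3855 1->0
2 2.4472 0->3
final: 3 -8.5235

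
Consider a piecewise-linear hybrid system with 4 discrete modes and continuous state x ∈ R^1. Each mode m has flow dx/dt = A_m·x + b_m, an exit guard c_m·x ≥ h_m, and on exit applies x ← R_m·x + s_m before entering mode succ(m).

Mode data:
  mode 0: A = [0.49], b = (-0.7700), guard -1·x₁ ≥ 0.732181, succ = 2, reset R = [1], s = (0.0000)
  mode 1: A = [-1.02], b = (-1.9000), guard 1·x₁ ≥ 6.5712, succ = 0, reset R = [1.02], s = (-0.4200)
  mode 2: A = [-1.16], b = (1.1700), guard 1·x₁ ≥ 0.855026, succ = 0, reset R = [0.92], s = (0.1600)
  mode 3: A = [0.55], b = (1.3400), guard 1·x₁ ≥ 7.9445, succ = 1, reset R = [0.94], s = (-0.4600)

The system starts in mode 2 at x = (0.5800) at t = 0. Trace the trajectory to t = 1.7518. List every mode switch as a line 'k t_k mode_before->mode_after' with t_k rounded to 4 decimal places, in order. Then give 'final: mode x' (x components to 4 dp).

Mode 2: guard c·x = 0.8550 hit at Δt = 0.8847 (t = 0.8847), x⁻ = (0.8550) → reset → x⁺ = (0.9466), jump to mode 0
Mode 0: flow for 0.8671 to horizon, guard not reached → x = (0.6159)

1 0.8847 2->0
final: 0 0.6159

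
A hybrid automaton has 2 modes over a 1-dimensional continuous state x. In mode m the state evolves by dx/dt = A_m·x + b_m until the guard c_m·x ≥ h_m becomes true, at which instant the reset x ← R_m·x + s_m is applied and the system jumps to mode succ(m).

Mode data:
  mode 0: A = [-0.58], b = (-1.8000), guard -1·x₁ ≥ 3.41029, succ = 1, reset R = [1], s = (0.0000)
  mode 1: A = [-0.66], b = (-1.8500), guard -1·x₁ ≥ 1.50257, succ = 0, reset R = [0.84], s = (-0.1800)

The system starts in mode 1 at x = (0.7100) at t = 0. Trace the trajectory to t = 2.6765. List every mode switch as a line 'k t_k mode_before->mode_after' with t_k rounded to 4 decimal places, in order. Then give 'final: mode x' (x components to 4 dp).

1 1.5057 1->0
final: 0 -2.2610

Mode 1: guard c·x = 1.5026 hit at Δt = 1.5057 (t = 1.5057), x⁻ = (-1.5026) → reset → x⁺ = (-1.4422), jump to mode 0
Mode 0: flow for 1.1708 to horizon, guard not reached → x = (-2.2610)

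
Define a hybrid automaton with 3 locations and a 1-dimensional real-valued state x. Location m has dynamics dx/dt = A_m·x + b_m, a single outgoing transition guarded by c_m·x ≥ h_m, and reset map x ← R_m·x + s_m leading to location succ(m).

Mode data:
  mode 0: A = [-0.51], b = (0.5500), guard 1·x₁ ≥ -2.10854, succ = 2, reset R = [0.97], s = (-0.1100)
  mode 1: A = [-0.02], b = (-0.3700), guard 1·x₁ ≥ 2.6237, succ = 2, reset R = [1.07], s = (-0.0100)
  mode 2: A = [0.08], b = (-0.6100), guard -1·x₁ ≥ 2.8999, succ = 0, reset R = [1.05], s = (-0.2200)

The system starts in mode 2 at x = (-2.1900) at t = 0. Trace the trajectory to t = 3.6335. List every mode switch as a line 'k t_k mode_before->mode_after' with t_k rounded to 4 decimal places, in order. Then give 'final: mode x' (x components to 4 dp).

Mode 2: guard c·x = 2.8999 hit at Δt = 0.8729 (t = 0.8729), x⁻ = (-2.8999) → reset → x⁺ = (-3.2649), jump to mode 0
Mode 0: guard c·x = -2.1085 hit at Δt = 0.6070 (t = 1.4799), x⁻ = (-2.1085) → reset → x⁺ = (-2.1553), jump to mode 2
Mode 2: guard c·x = 2.8999 hit at Δt = 0.9172 (t = 2.3971), x⁻ = (-2.8999) → reset → x⁺ = (-3.2649), jump to mode 0
Mode 0: guard c·x = -2.1085 hit at Δt = 0.6070 (t = 3.0041), x⁻ = (-2.1085) → reset → x⁺ = (-2.1553), jump to mode 2
Mode 2: flow for 0.6294 to horizon, guard not reached → x = (-2.6604)

1 0.8729 2->0
2 1.4799 0->2
3 2.3971 2->0
4 3.0041 0->2
final: 2 -2.6604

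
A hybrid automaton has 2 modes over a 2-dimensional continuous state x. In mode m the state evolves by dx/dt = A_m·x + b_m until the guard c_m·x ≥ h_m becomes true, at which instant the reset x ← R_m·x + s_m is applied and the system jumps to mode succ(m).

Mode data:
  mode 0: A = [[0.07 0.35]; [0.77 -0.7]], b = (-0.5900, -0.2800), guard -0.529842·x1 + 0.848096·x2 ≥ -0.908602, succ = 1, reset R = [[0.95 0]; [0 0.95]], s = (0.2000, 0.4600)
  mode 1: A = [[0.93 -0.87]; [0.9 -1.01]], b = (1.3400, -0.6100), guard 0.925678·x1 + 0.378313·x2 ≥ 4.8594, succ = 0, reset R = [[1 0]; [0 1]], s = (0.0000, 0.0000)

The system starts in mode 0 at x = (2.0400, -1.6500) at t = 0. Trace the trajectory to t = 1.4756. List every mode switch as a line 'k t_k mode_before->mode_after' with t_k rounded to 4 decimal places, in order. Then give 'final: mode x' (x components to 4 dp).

Mode 0: guard c·x = -0.9086 hit at Δt = 0.9022 (t = 0.9022), x⁻ = (1.3522, -0.2266) → reset → x⁺ = (1.4846, 0.2448), jump to mode 1
Mode 1: flow for 0.5734 to horizon, guard not reached → x = (3.2462, 0.8101)

1 0.9022 0->1
final: 1 3.2462 0.8101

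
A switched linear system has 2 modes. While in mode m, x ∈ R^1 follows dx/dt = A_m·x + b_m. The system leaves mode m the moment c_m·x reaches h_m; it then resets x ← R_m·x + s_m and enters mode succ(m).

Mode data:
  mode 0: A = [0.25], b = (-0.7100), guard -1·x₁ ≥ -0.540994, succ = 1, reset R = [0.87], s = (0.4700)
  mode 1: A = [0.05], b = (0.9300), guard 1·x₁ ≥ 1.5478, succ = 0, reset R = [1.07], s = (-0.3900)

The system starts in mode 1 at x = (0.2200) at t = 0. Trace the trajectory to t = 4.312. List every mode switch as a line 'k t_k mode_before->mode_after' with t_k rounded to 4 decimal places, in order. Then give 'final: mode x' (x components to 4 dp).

Mode 1: guard c·x = 1.5478 hit at Δt = 1.3635 (t = 1.3635), x⁻ = (1.5478) → reset → x⁺ = (1.2661), jump to mode 0
Mode 0: guard c·x = -0.5410 hit at Δt = 1.5158 (t = 2.8793), x⁻ = (0.5410) → reset → x⁺ = (0.9407), jump to mode 1
Mode 1: guard c·x = 1.5478 hit at Δt = 0.6119 (t = 3.4912), x⁻ = (1.5478) → reset → x⁺ = (1.2661), jump to mode 0
Mode 0: flow for 0.8208 to horizon, guard not reached → x = (0.9077)

1 1.3635 1->0
2 2.8793 0->1
3 3.4912 1->0
final: 0 0.9077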